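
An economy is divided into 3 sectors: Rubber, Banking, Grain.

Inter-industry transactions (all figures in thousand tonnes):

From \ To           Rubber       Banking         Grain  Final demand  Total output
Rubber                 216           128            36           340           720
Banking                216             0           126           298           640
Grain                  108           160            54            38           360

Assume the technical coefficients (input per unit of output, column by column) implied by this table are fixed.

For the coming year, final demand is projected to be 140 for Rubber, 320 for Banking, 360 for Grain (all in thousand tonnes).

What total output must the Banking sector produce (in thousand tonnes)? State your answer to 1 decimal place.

Technical coefficients a_ij = z_ij / X_j:
  a_RR = 216/720 = 0.30, a_BR = 216/720 = 0.30, a_GR = 108/720 = 0.15
  a_RB = 128/640 = 0.20, a_BB = 0/640 = 0.00, a_GB = 160/640 = 0.25
  a_RG = 36/360 = 0.10, a_BG = 126/360 = 0.35, a_GG = 54/360 = 0.15
I − A =
  [   0.70    -0.20    -0.10]
  [  -0.30     1.00    -0.35]
  [  -0.15    -0.25     0.85]
Cofactors of I−A, C_ij = (−1)^(i+j)·(minor ij) (rows/columns in the sector order above):
  C_11 = (1.00)(0.85) − (-0.35)(-0.25) = 0.7625
  C_12 = −[(-0.30)(0.85) − (-0.35)(-0.15)] = 0.3075
  C_13 = (-0.30)(-0.25) − (1.00)(-0.15) = 0.2250
  C_21 = −[(-0.20)(0.85) − (-0.10)(-0.25)] = 0.1950
  C_22 = (0.70)(0.85) − (-0.10)(-0.15) = 0.5800
  C_23 = −[(0.70)(-0.25) − (-0.20)(-0.15)] = 0.2050
  C_31 = (-0.20)(-0.35) − (-0.10)(1.00) = 0.1700
  C_32 = −[(0.70)(-0.35) − (-0.10)(-0.30)] = 0.2750
  C_33 = (0.70)(1.00) − (-0.20)(-0.30) = 0.6400
det(I−A) = Σ_j (I−A)_1j·C_1j = (0.70)(0.7625) + (-0.20)(0.3075) + (-0.10)(0.2250) = 0.44975
adj(I−A) = Cᵀ =
  [ 0.7625   0.1950   0.1700]
  [ 0.3075   0.5800   0.2750]
  [ 0.2250   0.2050   0.6400]
(I − A)⁻¹ = adj(I−A) / det(I−A) ≈
  [   1.6954     0.4336     0.3780]
  [   0.6837     1.2896     0.6115]
  [   0.5003     0.4558     1.4230]
x = (I − A)⁻¹ d = adj(I−A)·d / det(I−A), with det(I−A) = 0.44975:
  x_R = (0.7625·140 + 0.1950·320 + 0.1700·360) / 0.44975 = 230.35 / 0.44975 ≈ 512.2
  x_B = (0.3075·140 + 0.5800·320 + 0.2750·360) / 0.44975 = 327.65 / 0.44975 ≈ 728.5
  x_G = (0.2250·140 + 0.2050·320 + 0.6400·360) / 0.44975 = 327.50 / 0.44975 ≈ 728.2

x_B = 728.5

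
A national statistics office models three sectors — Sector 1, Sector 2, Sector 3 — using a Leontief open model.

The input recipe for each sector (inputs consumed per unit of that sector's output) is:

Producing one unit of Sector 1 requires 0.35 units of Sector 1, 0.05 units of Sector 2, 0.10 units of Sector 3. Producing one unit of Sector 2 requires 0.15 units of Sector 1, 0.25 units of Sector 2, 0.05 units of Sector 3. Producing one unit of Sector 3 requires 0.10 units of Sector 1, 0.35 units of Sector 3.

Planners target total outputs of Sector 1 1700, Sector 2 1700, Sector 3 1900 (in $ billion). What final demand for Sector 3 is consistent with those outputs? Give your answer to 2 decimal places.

I − A =
  [   0.65    -0.15    -0.10]
  [  -0.05     0.75     0.00]
  [  -0.10    -0.05     0.65]
d = (I − A) x:
  d_1 = (+0.65)·1700 + (-0.15)·1700 + (-0.10)·1900 = 660.00
  d_2 = (-0.05)·1700 + (+0.75)·1700 + (+0.00)·1900 = 1190.00
  d_3 = (-0.10)·1700 + (-0.05)·1700 + (+0.65)·1900 = 980.00

d_3 = 980.00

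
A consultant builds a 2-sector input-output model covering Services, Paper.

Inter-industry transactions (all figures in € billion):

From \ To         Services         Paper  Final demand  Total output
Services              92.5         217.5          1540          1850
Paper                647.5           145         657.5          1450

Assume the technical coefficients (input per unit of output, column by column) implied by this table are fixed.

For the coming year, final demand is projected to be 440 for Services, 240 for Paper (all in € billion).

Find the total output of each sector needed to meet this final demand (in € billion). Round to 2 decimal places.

Technical coefficients a_ij = z_ij / X_j:
  a_SS = 92.5/1850 = 0.05, a_PS = 647.5/1850 = 0.35
  a_SP = 217.5/1450 = 0.15, a_PP = 145/1450 = 0.10
I − A =
  [   0.95    -0.15]
  [  -0.35     0.90]
det(I−A) = (0.95)(0.90) − (-0.15)(-0.35) = 0.8025
adj(I−A) = [[0.90, 0.15], [0.35, 0.95]]
(I − A)⁻¹ = adj(I−A) / det(I−A) ≈
  [   1.1215     0.1869]
  [   0.4361     1.1838]
x = (I − A)⁻¹ d = adj(I−A)·d / det(I−A), with det(I−A) = 0.8025:
  x_S = (0.90·440 + 0.15·240) / 0.8025 = 432.00 / 0.8025 ≈ 538.32
  x_P = (0.35·440 + 0.95·240) / 0.8025 = 382.00 / 0.8025 ≈ 476.01

x_S = 538.32, x_P = 476.01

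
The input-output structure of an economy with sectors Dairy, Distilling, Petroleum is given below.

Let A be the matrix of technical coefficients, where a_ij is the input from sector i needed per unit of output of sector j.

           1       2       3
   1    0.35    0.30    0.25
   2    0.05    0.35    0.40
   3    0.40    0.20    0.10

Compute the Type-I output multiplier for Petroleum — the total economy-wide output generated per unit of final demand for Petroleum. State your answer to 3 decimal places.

m_3 = 4.831

I − A =
  [   0.65    -0.30    -0.25]
  [  -0.05     0.65    -0.40]
  [  -0.40    -0.20     0.90]
Cofactors of I−A, C_ij = (−1)^(i+j)·(minor ij) (rows/columns in the sector order above):
  C_11 = (0.65)(0.90) − (-0.40)(-0.20) = 0.5050
  C_12 = −[(-0.05)(0.90) − (-0.40)(-0.40)] = 0.2050
  C_13 = (-0.05)(-0.20) − (0.65)(-0.40) = 0.2700
  C_21 = −[(-0.30)(0.90) − (-0.25)(-0.20)] = 0.3200
  C_22 = (0.65)(0.90) − (-0.25)(-0.40) = 0.4850
  C_23 = −[(0.65)(-0.20) − (-0.30)(-0.40)] = 0.2500
  C_31 = (-0.30)(-0.40) − (-0.25)(0.65) = 0.2825
  C_32 = −[(0.65)(-0.40) − (-0.25)(-0.05)] = 0.2725
  C_33 = (0.65)(0.65) − (-0.30)(-0.05) = 0.4075
det(I−A) = Σ_j (I−A)_1j·C_1j = (0.65)(0.5050) + (-0.30)(0.2050) + (-0.25)(0.2700) = 0.19925
adj(I−A) = Cᵀ =
  [ 0.5050   0.3200   0.2825]
  [ 0.2050   0.4850   0.2725]
  [ 0.2700   0.2500   0.4075]
(I − A)⁻¹ = adj(I−A) / det(I−A) ≈
  [   2.5345     1.6060     1.4178]
  [   1.0289     2.4341     1.3676]
  [   1.3551     1.2547     2.0452]
The output multiplier for sector j is the column-j sum of the Leontief inverse (I − A)⁻¹ = adj(I−A) / det(I−A).
Column 3 of adj(I−A): (0.2825, 0.2725, 0.4075); det(I−A) = 0.19925.
m_3 = (0.2825 + 0.2725 + 0.4075) / 0.19925 = 0.9625 / 0.19925 ≈ 4.831.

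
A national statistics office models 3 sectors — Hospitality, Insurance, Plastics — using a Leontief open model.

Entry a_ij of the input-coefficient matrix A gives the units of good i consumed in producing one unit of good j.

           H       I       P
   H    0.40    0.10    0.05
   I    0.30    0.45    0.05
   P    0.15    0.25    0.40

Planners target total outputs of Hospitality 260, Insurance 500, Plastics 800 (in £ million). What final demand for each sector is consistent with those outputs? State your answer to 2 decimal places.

d_H = 66.00, d_I = 157.00, d_P = 316.00

I − A =
  [   0.60    -0.10    -0.05]
  [  -0.30     0.55    -0.05]
  [  -0.15    -0.25     0.60]
d = (I − A) x:
  d_H = (+0.60)·260 + (-0.10)·500 + (-0.05)·800 = 66.00
  d_I = (-0.30)·260 + (+0.55)·500 + (-0.05)·800 = 157.00
  d_P = (-0.15)·260 + (-0.25)·500 + (+0.60)·800 = 316.00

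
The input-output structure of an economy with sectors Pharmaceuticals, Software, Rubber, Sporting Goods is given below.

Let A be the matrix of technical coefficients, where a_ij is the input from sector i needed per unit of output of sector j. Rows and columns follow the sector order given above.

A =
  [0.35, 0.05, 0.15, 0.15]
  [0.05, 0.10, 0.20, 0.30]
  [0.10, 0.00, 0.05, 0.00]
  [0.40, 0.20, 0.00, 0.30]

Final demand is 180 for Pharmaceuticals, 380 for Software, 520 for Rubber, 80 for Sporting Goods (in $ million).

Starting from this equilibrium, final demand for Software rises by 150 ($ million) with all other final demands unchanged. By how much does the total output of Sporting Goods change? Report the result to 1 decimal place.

I − A =
  [   0.65    -0.05    -0.15    -0.15]
  [  -0.05     0.90    -0.20    -0.30]
  [  -0.10     0.00     0.95     0.00]
  [  -0.40    -0.20     0.00     0.70]
Compute the cofactors C_ij = (−1)^(i+j)·(3×3 minor ij) of I−A; the adjugate is their transpose:
adj(I−A) = Cᵀ =
  [ 0.541500   0.061750   0.098500   0.142500]
  [ 0.161250   0.364750   0.102250   0.190875]
  [ 0.057000   0.006500   0.307250   0.015000]
  [ 0.355500   0.139500   0.085500   0.538875]
det(I−A) = Σ_j (I−A)_1j·C_1j = (0.65)(0.541500) + (-0.05)(0.161250) + (-0.15)(0.057000) + (-0.15)(0.355500) = 0.2820375
(I − A)⁻¹ = adj(I−A) / det(I−A) ≈
  [   1.9200     0.2189     0.3492     0.5053]
  [   0.5717     1.2933     0.3625     0.6768]
  [   0.2021     0.0230     1.0894     0.0532]
  [   1.2605     0.4946     0.3032     1.9107]
Δx = (I − A)⁻¹ Δd with Δd having +150 in the Software component and 0 elsewhere.
So Δx_4 = L_42 · (+150), where L_42 = adj(I−A)_42 / det(I−A) = 0.139500 / 0.2820375.
Δx_4 = 0.139500 × (+150) / 0.2820375 = 20.925 / 0.2820375 ≈ 74.2.

Δx_4 = 74.2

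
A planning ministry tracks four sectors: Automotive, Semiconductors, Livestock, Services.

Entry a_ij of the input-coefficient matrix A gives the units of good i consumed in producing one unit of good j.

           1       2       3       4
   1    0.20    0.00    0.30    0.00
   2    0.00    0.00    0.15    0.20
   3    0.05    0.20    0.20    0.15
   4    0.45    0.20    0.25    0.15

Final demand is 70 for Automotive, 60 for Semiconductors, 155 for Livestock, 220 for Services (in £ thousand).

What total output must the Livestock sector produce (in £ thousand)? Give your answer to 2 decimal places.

x_3 = 363.83

I − A =
  [   0.80     0.00    -0.30     0.00]
  [   0.00     1.00    -0.15    -0.20]
  [  -0.05    -0.20     0.80    -0.15]
  [  -0.45    -0.20    -0.25     0.85]
Compute the cofactors C_ij = (−1)^(i+j)·(3×3 minor ij) of I−A; the adjugate is their transpose:
adj(I−A) = Cᵀ =
  [ 0.5705   0.0600   0.2430   0.0570]
  [ 0.0910   0.4810   0.1690   0.1430]
  [ 0.1260   0.1600   0.6480   0.1520]
  [ 0.3605   0.1920   0.3590   0.6010]
det(I−A) = Σ_j (I−A)_1j·C_1j = (0.80)(0.5705) + (0.00)(0.0910) + (-0.30)(0.1260) + (0.00)(0.3605) = 0.4186
(I − A)⁻¹ = adj(I−A) / det(I−A) ≈
  [   1.3629     0.1433     0.5805     0.1362]
  [   0.2174     1.1491     0.4037     0.3416]
  [   0.3010     0.3822     1.5480     0.3631]
  [   0.8612     0.4587     0.8576     1.4357]
x = (I − A)⁻¹ d = adj(I−A)·d / det(I−A), with det(I−A) = 0.4186:
  x_1 = (0.5705·70 + 0.0600·60 + 0.2430·155 + 0.0570·220) / 0.4186 = 93.74 / 0.4186 ≈ 223.94
  x_2 = (0.0910·70 + 0.4810·60 + 0.1690·155 + 0.1430·220) / 0.4186 = 92.885 / 0.4186 ≈ 221.89
  x_3 = (0.1260·70 + 0.1600·60 + 0.6480·155 + 0.1520·220) / 0.4186 = 152.30 / 0.4186 ≈ 363.83
  x_4 = (0.3605·70 + 0.1920·60 + 0.3590·155 + 0.6010·220) / 0.4186 = 224.62 / 0.4186 ≈ 536.60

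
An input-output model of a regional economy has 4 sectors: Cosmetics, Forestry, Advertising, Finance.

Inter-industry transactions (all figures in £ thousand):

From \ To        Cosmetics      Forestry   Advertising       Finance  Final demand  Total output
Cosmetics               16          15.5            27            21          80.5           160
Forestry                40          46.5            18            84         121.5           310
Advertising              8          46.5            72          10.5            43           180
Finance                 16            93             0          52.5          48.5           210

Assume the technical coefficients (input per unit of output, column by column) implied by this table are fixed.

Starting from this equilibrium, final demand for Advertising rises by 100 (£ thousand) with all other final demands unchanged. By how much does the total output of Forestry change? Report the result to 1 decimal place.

Δx_2 = 41.7

Technical coefficients a_ij = z_ij / X_j:
  a_11 = 16/160 = 0.10, a_21 = 40/160 = 0.25, a_31 = 8/160 = 0.05, a_41 = 16/160 = 0.10
  a_12 = 15.5/310 = 0.05, a_22 = 46.5/310 = 0.15, a_32 = 46.5/310 = 0.15, a_42 = 93/310 = 0.30
  a_13 = 27/180 = 0.15, a_23 = 18/180 = 0.10, a_33 = 72/180 = 0.40, a_43 = 0/180 = 0.00
  a_14 = 21/210 = 0.10, a_24 = 84/210 = 0.40, a_34 = 10.5/210 = 0.05, a_44 = 52.5/210 = 0.25
I − A =
  [   0.90    -0.05    -0.15    -0.10]
  [  -0.25     0.85    -0.10    -0.40]
  [  -0.05    -0.15     0.60    -0.05]
  [  -0.10    -0.30     0.00     0.75]
Compute the cofactors C_ij = (−1)^(i+j)·(3×3 minor ij) of I−A; the adjugate is their transpose:
adj(I−A) = Cᵀ =
  [ 0.297750   0.059625   0.084375   0.077125]
  [ 0.140750   0.392625   0.100625   0.234875]
  [ 0.068000   0.116875   0.438375   0.100625]
  [ 0.096000   0.165000   0.051500   0.425750]
det(I−A) = Σ_j (I−A)_1j·C_1j = (0.90)(0.297750) + (-0.05)(0.140750) + (-0.15)(0.068000) + (-0.10)(0.096000) = 0.2411375
(I − A)⁻¹ = adj(I−A) / det(I−A) ≈
  [   1.2348     0.2473     0.3499     0.3198]
  [   0.5837     1.6282     0.4173     0.9740]
  [   0.2820     0.4847     1.8179     0.4173]
  [   0.3981     0.6843     0.2136     1.7656]
Δx = (I − A)⁻¹ Δd with Δd having +100 in the Advertising component and 0 elsewhere.
So Δx_2 = L_23 · (+100), where L_23 = adj(I−A)_23 / det(I−A) = 0.100625 / 0.2411375.
Δx_2 = 0.100625 × (+100) / 0.2411375 = 10.0625 / 0.2411375 ≈ 41.7.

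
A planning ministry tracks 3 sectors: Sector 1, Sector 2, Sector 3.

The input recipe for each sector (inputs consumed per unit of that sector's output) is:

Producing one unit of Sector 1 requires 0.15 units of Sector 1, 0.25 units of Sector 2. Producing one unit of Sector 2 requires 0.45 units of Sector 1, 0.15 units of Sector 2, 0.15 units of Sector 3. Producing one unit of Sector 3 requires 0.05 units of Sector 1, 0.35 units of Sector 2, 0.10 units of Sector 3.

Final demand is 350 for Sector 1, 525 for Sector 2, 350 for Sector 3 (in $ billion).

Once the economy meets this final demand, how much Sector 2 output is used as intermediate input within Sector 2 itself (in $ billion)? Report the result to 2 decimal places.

I − A =
  [   0.85    -0.45    -0.05]
  [  -0.25     0.85    -0.35]
  [   0.00    -0.15     0.90]
Cofactors of I−A, C_ij = (−1)^(i+j)·(minor ij) (rows/columns in the sector order above):
  C_11 = (0.85)(0.90) − (-0.35)(-0.15) = 0.7125
  C_12 = −[(-0.25)(0.90) − (-0.35)(0.00)] = 0.2250
  C_13 = (-0.25)(-0.15) − (0.85)(0.00) = 0.0375
  C_21 = −[(-0.45)(0.90) − (-0.05)(-0.15)] = 0.4125
  C_22 = (0.85)(0.90) − (-0.05)(0.00) = 0.7650
  C_23 = −[(0.85)(-0.15) − (-0.45)(0.00)] = 0.1275
  C_31 = (-0.45)(-0.35) − (-0.05)(0.85) = 0.2000
  C_32 = −[(0.85)(-0.35) − (-0.05)(-0.25)] = 0.3100
  C_33 = (0.85)(0.85) − (-0.45)(-0.25) = 0.6100
det(I−A) = Σ_j (I−A)_1j·C_1j = (0.85)(0.7125) + (-0.45)(0.2250) + (-0.05)(0.0375) = 0.5025
adj(I−A) = Cᵀ =
  [ 0.7125   0.4125   0.2000]
  [ 0.2250   0.7650   0.3100]
  [ 0.0375   0.1275   0.6100]
(I − A)⁻¹ = adj(I−A) / det(I−A) ≈
  [   1.4179     0.8209     0.3980]
  [   0.4478     1.5224     0.6169]
  [   0.0746     0.2537     1.2139]
First solve x = (I − A)⁻¹ d = adj(I−A)·d / det(I−A); in particular x_2 = (0.2250·350 + 0.7650·525 + 0.3100·350) / 0.5025 = 588.875 / 0.5025 ≈ 1171.8905.
Intermediate flow from 2 to 2: z_22 = a_22 · x_2 = 0.15 × 588.875 / 0.5025 = 88.33125 / 0.5025 ≈ 175.78.

z_22 = 175.78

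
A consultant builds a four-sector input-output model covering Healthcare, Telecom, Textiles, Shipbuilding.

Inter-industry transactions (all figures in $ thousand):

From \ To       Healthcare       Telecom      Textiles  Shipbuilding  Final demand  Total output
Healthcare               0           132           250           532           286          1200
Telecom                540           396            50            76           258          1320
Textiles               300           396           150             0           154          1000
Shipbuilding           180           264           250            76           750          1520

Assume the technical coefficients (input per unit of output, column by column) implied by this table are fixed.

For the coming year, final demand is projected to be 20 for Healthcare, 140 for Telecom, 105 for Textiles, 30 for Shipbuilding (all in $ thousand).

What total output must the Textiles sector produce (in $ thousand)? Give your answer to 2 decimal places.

Technical coefficients a_ij = z_ij / X_j:
  a_11 = 0/1200 = 0.00, a_21 = 540/1200 = 0.45, a_31 = 300/1200 = 0.25, a_41 = 180/1200 = 0.15
  a_12 = 132/1320 = 0.10, a_22 = 396/1320 = 0.30, a_32 = 396/1320 = 0.30, a_42 = 264/1320 = 0.20
  a_13 = 250/1000 = 0.25, a_23 = 50/1000 = 0.05, a_33 = 150/1000 = 0.15, a_43 = 250/1000 = 0.25
  a_14 = 532/1520 = 0.35, a_24 = 76/1520 = 0.05, a_34 = 0/1520 = 0.00, a_44 = 76/1520 = 0.05
I − A =
  [   1.00    -0.10    -0.25    -0.35]
  [  -0.45     0.70    -0.05    -0.05]
  [  -0.25    -0.30     0.85     0.00]
  [  -0.15    -0.20    -0.25     0.95]
Compute the cofactors C_ij = (−1)^(i+j)·(3×3 minor ij) of I−A; the adjugate is their transpose:
adj(I−A) = Cᵀ =
  [ 0.538750   0.237750   0.234500   0.211000]
  [ 0.384750   0.681625   0.205500   0.177625]
  [ 0.294250   0.310500   0.543250   0.124750]
  [ 0.243500   0.262750   0.223250   0.463000]
det(I−A) = Σ_j (I−A)_1j·C_1j = (1.00)(0.538750) + (-0.10)(0.384750) + (-0.25)(0.294250) + (-0.35)(0.243500) = 0.3414875
(I − A)⁻¹ = adj(I−A) / det(I−A) ≈
  [   1.5777     0.6962     0.6867     0.6179]
  [   1.1267     1.9960     0.6018     0.5202]
  [   0.8617     0.9093     1.5908     0.3653]
  [   0.7131     0.7694     0.6538     1.3558]
x = (I − A)⁻¹ d = adj(I−A)·d / det(I−A), with det(I−A) = 0.3414875:
  x_1 = (0.538750·20 + 0.237750·140 + 0.234500·105 + 0.211000·30) / 0.3414875 = 75.0125 / 0.3414875 ≈ 219.66
  x_2 = (0.384750·20 + 0.681625·140 + 0.205500·105 + 0.177625·30) / 0.3414875 = 130.02875 / 0.3414875 ≈ 380.77
  x_3 = (0.294250·20 + 0.310500·140 + 0.543250·105 + 0.124750·30) / 0.3414875 = 110.13875 / 0.3414875 ≈ 322.53
  x_4 = (0.243500·20 + 0.262750·140 + 0.223250·105 + 0.463000·30) / 0.3414875 = 78.98625 / 0.3414875 ≈ 231.30

x_3 = 322.53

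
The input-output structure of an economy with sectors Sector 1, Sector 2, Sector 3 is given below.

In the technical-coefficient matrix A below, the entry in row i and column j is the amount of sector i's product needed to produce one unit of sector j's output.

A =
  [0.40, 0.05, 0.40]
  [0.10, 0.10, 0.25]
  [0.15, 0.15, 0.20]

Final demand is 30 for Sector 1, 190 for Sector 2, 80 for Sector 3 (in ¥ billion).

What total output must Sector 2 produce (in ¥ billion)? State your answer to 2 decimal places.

I − A =
  [   0.60    -0.05    -0.40]
  [  -0.10     0.90    -0.25]
  [  -0.15    -0.15     0.80]
Cofactors of I−A, C_ij = (−1)^(i+j)·(minor ij) (rows/columns in the sector order above):
  C_11 = (0.90)(0.80) − (-0.25)(-0.15) = 0.6825
  C_12 = −[(-0.10)(0.80) − (-0.25)(-0.15)] = 0.1175
  C_13 = (-0.10)(-0.15) − (0.90)(-0.15) = 0.1500
  C_21 = −[(-0.05)(0.80) − (-0.40)(-0.15)] = 0.1000
  C_22 = (0.60)(0.80) − (-0.40)(-0.15) = 0.4200
  C_23 = −[(0.60)(-0.15) − (-0.05)(-0.15)] = 0.0975
  C_31 = (-0.05)(-0.25) − (-0.40)(0.90) = 0.3725
  C_32 = −[(0.60)(-0.25) − (-0.40)(-0.10)] = 0.1900
  C_33 = (0.60)(0.90) − (-0.05)(-0.10) = 0.5350
det(I−A) = Σ_j (I−A)_1j·C_1j = (0.60)(0.6825) + (-0.05)(0.1175) + (-0.40)(0.1500) = 0.343625
adj(I−A) = Cᵀ =
  [ 0.6825   0.1000   0.3725]
  [ 0.1175   0.4200   0.1900]
  [ 0.1500   0.0975   0.5350]
(I − A)⁻¹ = adj(I−A) / det(I−A) ≈
  [   1.9862     0.2910     1.0840]
  [   0.3419     1.2223     0.5529]
  [   0.4365     0.2837     1.5569]
x = (I − A)⁻¹ d = adj(I−A)·d / det(I−A), with det(I−A) = 0.343625:
  x_1 = (0.6825·30 + 0.1000·190 + 0.3725·80) / 0.343625 = 69.275 / 0.343625 ≈ 201.60
  x_2 = (0.1175·30 + 0.4200·190 + 0.1900·80) / 0.343625 = 98.525 / 0.343625 ≈ 286.72
  x_3 = (0.1500·30 + 0.0975·190 + 0.5350·80) / 0.343625 = 65.825 / 0.343625 ≈ 191.56

x_2 = 286.72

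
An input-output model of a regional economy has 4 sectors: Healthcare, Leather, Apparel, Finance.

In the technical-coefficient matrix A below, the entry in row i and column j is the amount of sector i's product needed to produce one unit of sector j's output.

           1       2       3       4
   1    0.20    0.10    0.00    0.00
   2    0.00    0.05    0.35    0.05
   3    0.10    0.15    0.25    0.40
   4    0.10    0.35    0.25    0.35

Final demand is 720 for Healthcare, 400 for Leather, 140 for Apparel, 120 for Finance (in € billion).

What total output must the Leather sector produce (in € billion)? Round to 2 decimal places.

x_2 = 934.64

I − A =
  [   0.80    -0.10     0.00     0.00]
  [   0.00     0.95    -0.35    -0.05]
  [  -0.10    -0.15     0.75    -0.40]
  [  -0.10    -0.35    -0.25     0.65]
Compute the cofactors C_ij = (−1)^(i+j)·(3×3 minor ij) of I−A; the adjugate is their transpose:
adj(I−A) = Cᵀ =
  [ 0.27000   0.03875   0.02400   0.01775]
  [ 0.04175   0.31000   0.19200   0.14200]
  [ 0.09875   0.20050   0.47950   0.31050]
  [ 0.10200   0.25000   0.29150   0.52450]
det(I−A) = Σ_j (I−A)_1j·C_1j = (0.80)(0.27000) + (-0.10)(0.04175) + (0.00)(0.09875) + (0.00)(0.10200) = 0.211825
(I − A)⁻¹ = adj(I−A) / det(I−A) ≈
  [   1.2746     0.1829     0.1133     0.0838]
  [   0.1971     1.4635     0.9064     0.6704]
  [   0.4662     0.9465     2.2637     1.4658]
  [   0.4815     1.1802     1.3761     2.4761]
x = (I − A)⁻¹ d = adj(I−A)·d / det(I−A), with det(I−A) = 0.211825:
  x_1 = (0.27000·720 + 0.03875·400 + 0.02400·140 + 0.01775·120) / 0.211825 = 215.39 / 0.211825 ≈ 1016.83
  x_2 = (0.04175·720 + 0.31000·400 + 0.19200·140 + 0.14200·120) / 0.211825 = 197.98 / 0.211825 ≈ 934.64
  x_3 = (0.09875·720 + 0.20050·400 + 0.47950·140 + 0.31050·120) / 0.211825 = 255.69 / 0.211825 ≈ 1207.08
  x_4 = (0.10200·720 + 0.25000·400 + 0.29150·140 + 0.52450·120) / 0.211825 = 277.19 / 0.211825 ≈ 1308.58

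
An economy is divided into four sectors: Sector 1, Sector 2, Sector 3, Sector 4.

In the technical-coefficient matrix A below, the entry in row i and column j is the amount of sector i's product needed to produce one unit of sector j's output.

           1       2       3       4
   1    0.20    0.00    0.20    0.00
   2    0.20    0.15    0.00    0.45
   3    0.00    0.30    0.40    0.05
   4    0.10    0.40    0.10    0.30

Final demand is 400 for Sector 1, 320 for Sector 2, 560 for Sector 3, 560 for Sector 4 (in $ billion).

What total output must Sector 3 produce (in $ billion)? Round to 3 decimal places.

x_3 = 2030.885

I − A =
  [   0.80     0.00    -0.20     0.00]
  [  -0.20     0.85     0.00    -0.45]
  [   0.00    -0.30     0.60    -0.05]
  [  -0.10    -0.40    -0.10     0.70]
Compute the cofactors C_ij = (−1)^(i+j)·(3×3 minor ij) of I−A; the adjugate is their transpose:
adj(I−A) = Cᵀ =
  [ 0.23125   0.04600   0.08300   0.03550]
  [ 0.11000   0.33100   0.07300   0.21800]
  [ 0.06375   0.18400   0.33200   0.14200]
  [ 0.10500   0.22200   0.10100   0.39600]
det(I−A) = Σ_j (I−A)_1j·C_1j = (0.80)(0.23125) + (0.00)(0.11000) + (-0.20)(0.06375) + (0.00)(0.10500) = 0.17225
(I − A)⁻¹ = adj(I−A) / det(I−A) ≈
  [   1.3425     0.2671     0.4819     0.2061]
  [   0.6386     1.9216     0.4238     1.2656]
  [   0.3701     1.0682     1.9274     0.8244]
  [   0.6096     1.2888     0.5864     2.2990]
x = (I − A)⁻¹ d = adj(I−A)·d / det(I−A), with det(I−A) = 0.17225:
  x_1 = (0.23125·400 + 0.04600·320 + 0.08300·560 + 0.03550·560) / 0.17225 = 173.58 / 0.17225 ≈ 1007.721
  x_2 = (0.11000·400 + 0.33100·320 + 0.07300·560 + 0.21800·560) / 0.17225 = 312.88 / 0.17225 ≈ 1816.430
  x_3 = (0.06375·400 + 0.18400·320 + 0.33200·560 + 0.14200·560) / 0.17225 = 349.82 / 0.17225 ≈ 2030.885
  x_4 = (0.10500·400 + 0.22200·320 + 0.10100·560 + 0.39600·560) / 0.17225 = 391.36 / 0.17225 ≈ 2272.046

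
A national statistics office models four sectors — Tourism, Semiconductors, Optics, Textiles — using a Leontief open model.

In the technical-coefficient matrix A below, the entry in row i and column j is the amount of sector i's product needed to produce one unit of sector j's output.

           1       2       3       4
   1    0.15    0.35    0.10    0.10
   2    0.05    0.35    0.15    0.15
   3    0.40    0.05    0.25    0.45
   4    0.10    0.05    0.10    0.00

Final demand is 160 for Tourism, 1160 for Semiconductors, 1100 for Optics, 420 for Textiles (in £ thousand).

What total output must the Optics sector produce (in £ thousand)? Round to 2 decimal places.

I − A =
  [   0.85    -0.35    -0.10    -0.10]
  [  -0.05     0.65    -0.15    -0.15]
  [  -0.40    -0.05     0.75    -0.45]
  [  -0.10    -0.05    -0.10     1.00]
Compute the cofactors C_ij = (−1)^(i+j)·(3×3 minor ij) of I−A; the adjugate is their transpose:
adj(I−A) = Cᵀ =
  [ 0.441000   0.258250   0.129250   0.141000]
  [ 0.119250   0.543250   0.145750   0.159000]
  [ 0.290625   0.218875   0.516625   0.294375]
  [ 0.079125   0.074875   0.071875   0.347625]
det(I−A) = Σ_j (I−A)_1j·C_1j = (0.85)(0.441000) + (-0.35)(0.119250) + (-0.10)(0.290625) + (-0.10)(0.079125) = 0.2961375
(I − A)⁻¹ = adj(I−A) / det(I−A) ≈
  [   1.4892     0.8721     0.4365     0.4761]
  [   0.4027     1.8345     0.4922     0.5369]
  [   0.9814     0.7391     1.7445     0.9940]
  [   0.2672     0.2528     0.2427     1.1739]
x = (I − A)⁻¹ d = adj(I−A)·d / det(I−A), with det(I−A) = 0.2961375:
  x_1 = (0.441000·160 + 0.258250·1160 + 0.129250·1100 + 0.141000·420) / 0.2961375 = 571.525 / 0.2961375 ≈ 1929.93
  x_2 = (0.119250·160 + 0.543250·1160 + 0.145750·1100 + 0.159000·420) / 0.2961375 = 876.355 / 0.2961375 ≈ 2959.28
  x_3 = (0.290625·160 + 0.218875·1160 + 0.516625·1100 + 0.294375·420) / 0.2961375 = 992.32 / 0.2961375 ≈ 3350.88
  x_4 = (0.079125·160 + 0.074875·1160 + 0.071875·1100 + 0.347625·420) / 0.2961375 = 324.58 / 0.2961375 ≈ 1096.04

x_3 = 3350.88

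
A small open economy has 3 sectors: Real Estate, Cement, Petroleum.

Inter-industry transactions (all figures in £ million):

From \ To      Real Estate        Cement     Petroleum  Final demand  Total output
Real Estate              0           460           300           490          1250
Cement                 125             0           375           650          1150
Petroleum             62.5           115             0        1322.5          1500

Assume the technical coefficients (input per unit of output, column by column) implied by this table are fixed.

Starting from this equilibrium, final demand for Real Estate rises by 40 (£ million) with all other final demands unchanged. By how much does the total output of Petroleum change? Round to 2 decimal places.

Technical coefficients a_ij = z_ij / X_j:
  a_RR = 0/1250 = 0.00, a_CR = 125/1250 = 0.10, a_PR = 62.5/1250 = 0.05
  a_RC = 460/1150 = 0.40, a_CC = 0/1150 = 0.00, a_PC = 115/1150 = 0.10
  a_RP = 300/1500 = 0.20, a_CP = 375/1500 = 0.25, a_PP = 0/1500 = 0.00
I − A =
  [   1.00    -0.40    -0.20]
  [  -0.10     1.00    -0.25]
  [  -0.05    -0.10     1.00]
Cofactors of I−A, C_ij = (−1)^(i+j)·(minor ij) (rows/columns in the sector order above):
  C_11 = (1.00)(1.00) − (-0.25)(-0.10) = 0.9750
  C_12 = −[(-0.10)(1.00) − (-0.25)(-0.05)] = 0.1125
  C_13 = (-0.10)(-0.10) − (1.00)(-0.05) = 0.0600
  C_21 = −[(-0.40)(1.00) − (-0.20)(-0.10)] = 0.4200
  C_22 = (1.00)(1.00) − (-0.20)(-0.05) = 0.9900
  C_23 = −[(1.00)(-0.10) − (-0.40)(-0.05)] = 0.1200
  C_31 = (-0.40)(-0.25) − (-0.20)(1.00) = 0.3000
  C_32 = −[(1.00)(-0.25) − (-0.20)(-0.10)] = 0.2700
  C_33 = (1.00)(1.00) − (-0.40)(-0.10) = 0.9600
det(I−A) = Σ_j (I−A)_1j·C_1j = (1.00)(0.9750) + (-0.40)(0.1125) + (-0.20)(0.0600) = 0.9180
adj(I−A) = Cᵀ =
  [ 0.9750   0.4200   0.3000]
  [ 0.1125   0.9900   0.2700]
  [ 0.0600   0.1200   0.9600]
(I − A)⁻¹ = adj(I−A) / det(I−A) ≈
  [   1.0621     0.4575     0.3268]
  [   0.1225     1.0784     0.2941]
  [   0.0654     0.1307     1.0458]
Δx = (I − A)⁻¹ Δd with Δd having +40 in the Real Estate component and 0 elsewhere.
So Δx_P = L_PR · (+40), where L_PR = adj(I−A)_PR / det(I−A) = 0.0600 / 0.9180.
Δx_P = 0.0600 × (+40) / 0.9180 = 2.40 / 0.9180 ≈ 2.61.

Δx_P = 2.61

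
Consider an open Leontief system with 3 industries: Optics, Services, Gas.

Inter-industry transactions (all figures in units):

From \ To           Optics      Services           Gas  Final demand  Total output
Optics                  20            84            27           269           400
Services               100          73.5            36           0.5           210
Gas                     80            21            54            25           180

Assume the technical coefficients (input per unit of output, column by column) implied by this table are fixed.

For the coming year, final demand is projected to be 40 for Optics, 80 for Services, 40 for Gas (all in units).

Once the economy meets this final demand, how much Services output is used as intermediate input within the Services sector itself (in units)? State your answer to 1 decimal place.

Technical coefficients a_ij = z_ij / X_j:
  a_OO = 20/400 = 0.05, a_SO = 100/400 = 0.25, a_GO = 80/400 = 0.20
  a_OS = 84/210 = 0.40, a_SS = 73.5/210 = 0.35, a_GS = 21/210 = 0.10
  a_OG = 27/180 = 0.15, a_SG = 36/180 = 0.20, a_GG = 54/180 = 0.30
I − A =
  [   0.95    -0.40    -0.15]
  [  -0.25     0.65    -0.20]
  [  -0.20    -0.10     0.70]
Cofactors of I−A, C_ij = (−1)^(i+j)·(minor ij) (rows/columns in the sector order above):
  C_11 = (0.65)(0.70) − (-0.20)(-0.10) = 0.4350
  C_12 = −[(-0.25)(0.70) − (-0.20)(-0.20)] = 0.2150
  C_13 = (-0.25)(-0.10) − (0.65)(-0.20) = 0.1550
  C_21 = −[(-0.40)(0.70) − (-0.15)(-0.10)] = 0.2950
  C_22 = (0.95)(0.70) − (-0.15)(-0.20) = 0.6350
  C_23 = −[(0.95)(-0.10) − (-0.40)(-0.20)] = 0.1750
  C_31 = (-0.40)(-0.20) − (-0.15)(0.65) = 0.1775
  C_32 = −[(0.95)(-0.20) − (-0.15)(-0.25)] = 0.2275
  C_33 = (0.95)(0.65) − (-0.40)(-0.25) = 0.5175
det(I−A) = Σ_j (I−A)_1j·C_1j = (0.95)(0.4350) + (-0.40)(0.2150) + (-0.15)(0.1550) = 0.3040
adj(I−A) = Cᵀ =
  [ 0.4350   0.2950   0.1775]
  [ 0.2150   0.6350   0.2275]
  [ 0.1550   0.1750   0.5175]
(I − A)⁻¹ = adj(I−A) / det(I−A) ≈
  [   1.4309     0.9704     0.5839]
  [   0.7072     2.0888     0.7484]
  [   0.5099     0.5757     1.7023]
First solve x = (I − A)⁻¹ d = adj(I−A)·d / det(I−A); in particular x_S = (0.2150·40 + 0.6350·80 + 0.2275·40) / 0.3040 = 68.50 / 0.3040 ≈ 225.329.
Intermediate flow from S to S: z_SS = a_SS · x_S = 0.35 × 68.50 / 0.3040 = 23.975 / 0.3040 ≈ 78.9.

z_SS = 78.9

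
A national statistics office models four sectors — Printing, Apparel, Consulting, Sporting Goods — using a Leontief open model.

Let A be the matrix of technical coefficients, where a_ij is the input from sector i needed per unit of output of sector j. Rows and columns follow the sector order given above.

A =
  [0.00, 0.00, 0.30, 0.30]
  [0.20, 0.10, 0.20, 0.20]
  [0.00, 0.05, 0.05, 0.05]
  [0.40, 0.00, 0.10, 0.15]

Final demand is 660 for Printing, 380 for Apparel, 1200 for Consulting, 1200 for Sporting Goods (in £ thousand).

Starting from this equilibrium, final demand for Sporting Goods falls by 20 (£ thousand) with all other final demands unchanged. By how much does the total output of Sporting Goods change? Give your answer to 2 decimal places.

I − A =
  [   1.00     0.00    -0.30    -0.30]
  [  -0.20     0.90    -0.20    -0.20]
  [   0.00    -0.05     0.95    -0.05]
  [  -0.40     0.00    -0.10     0.85]
Compute the cofactors C_ij = (−1)^(i+j)·(3×3 minor ij) of I−A; the adjugate is their transpose:
adj(I−A) = Cᵀ =
  [ 0.71275   0.01425   0.25650   0.27000]
  [ 0.24050   0.68250   0.24700   0.26000]
  [ 0.03050   0.03650   0.65700   0.05800]
  [ 0.33900   0.01100   0.19800   0.84200]
det(I−A) = Σ_j (I−A)_1j·C_1j = (1.00)(0.71275) + (0.00)(0.24050) + (-0.30)(0.03050) + (-0.30)(0.33900) = 0.6019
(I − A)⁻¹ = adj(I−A) / det(I−A) ≈
  [   1.1842     0.0237     0.4262     0.4486]
  [   0.3996     1.1339     0.4104     0.4320]
  [   0.0507     0.0606     1.0915     0.0964]
  [   0.5632     0.0183     0.3290     1.3989]
Δx = (I − A)⁻¹ Δd with Δd having -20 in the Sporting Goods component and 0 elsewhere.
So Δx_S = L_SS · (-20), where L_SS = adj(I−A)_SS / det(I−A) = 0.84200 / 0.6019.
Δx_S = 0.84200 × (-20) / 0.6019 = -16.84 / 0.6019 ≈ -27.98.

Δx_S = -27.98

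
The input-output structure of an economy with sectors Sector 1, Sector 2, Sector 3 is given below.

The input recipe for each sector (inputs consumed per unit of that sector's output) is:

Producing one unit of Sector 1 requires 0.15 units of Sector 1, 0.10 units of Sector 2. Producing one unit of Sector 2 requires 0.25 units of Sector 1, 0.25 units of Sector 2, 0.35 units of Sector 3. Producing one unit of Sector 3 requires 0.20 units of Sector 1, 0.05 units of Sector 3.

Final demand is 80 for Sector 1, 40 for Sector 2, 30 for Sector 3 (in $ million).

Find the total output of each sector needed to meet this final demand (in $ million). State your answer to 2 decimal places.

I − A =
  [   0.85    -0.25    -0.20]
  [  -0.10     0.75     0.00]
  [   0.00    -0.35     0.95]
Cofactors of I−A, C_ij = (−1)^(i+j)·(minor ij) (rows/columns in the sector order above):
  C_11 = (0.75)(0.95) − (0.00)(-0.35) = 0.7125
  C_12 = −[(-0.10)(0.95) − (0.00)(0.00)] = 0.0950
  C_13 = (-0.10)(-0.35) − (0.75)(0.00) = 0.0350
  C_21 = −[(-0.25)(0.95) − (-0.20)(-0.35)] = 0.3075
  C_22 = (0.85)(0.95) − (-0.20)(0.00) = 0.8075
  C_23 = −[(0.85)(-0.35) − (-0.25)(0.00)] = 0.2975
  C_31 = (-0.25)(0.00) − (-0.20)(0.75) = 0.1500
  C_32 = −[(0.85)(0.00) − (-0.20)(-0.10)] = 0.0200
  C_33 = (0.85)(0.75) − (-0.25)(-0.10) = 0.6125
det(I−A) = Σ_j (I−A)_1j·C_1j = (0.85)(0.7125) + (-0.25)(0.0950) + (-0.20)(0.0350) = 0.574875
adj(I−A) = Cᵀ =
  [ 0.7125   0.3075   0.1500]
  [ 0.0950   0.8075   0.0200]
  [ 0.0350   0.2975   0.6125]
(I − A)⁻¹ = adj(I−A) / det(I−A) ≈
  [   1.2394     0.5349     0.2609]
  [   0.1653     1.4047     0.0348]
  [   0.0609     0.5175     1.0654]
x = (I − A)⁻¹ d = adj(I−A)·d / det(I−A), with det(I−A) = 0.574875:
  x_1 = (0.7125·80 + 0.3075·40 + 0.1500·30) / 0.574875 = 73.80 / 0.574875 ≈ 128.38
  x_2 = (0.0950·80 + 0.8075·40 + 0.0200·30) / 0.574875 = 40.50 / 0.574875 ≈ 70.45
  x_3 = (0.0350·80 + 0.2975·40 + 0.6125·30) / 0.574875 = 33.075 / 0.574875 ≈ 57.53

x_1 = 128.38, x_2 = 70.45, x_3 = 57.53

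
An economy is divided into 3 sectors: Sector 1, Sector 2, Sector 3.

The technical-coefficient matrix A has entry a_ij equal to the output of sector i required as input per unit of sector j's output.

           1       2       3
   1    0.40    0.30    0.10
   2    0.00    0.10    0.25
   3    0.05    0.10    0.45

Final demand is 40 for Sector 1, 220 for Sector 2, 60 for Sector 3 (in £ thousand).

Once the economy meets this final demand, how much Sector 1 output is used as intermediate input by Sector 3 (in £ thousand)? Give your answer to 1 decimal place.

z_13 = 18.5

I − A =
  [   0.60    -0.30    -0.10]
  [   0.00     0.90    -0.25]
  [  -0.05    -0.10     0.55]
Cofactors of I−A, C_ij = (−1)^(i+j)·(minor ij) (rows/columns in the sector order above):
  C_11 = (0.90)(0.55) − (-0.25)(-0.10) = 0.4700
  C_12 = −[(0.00)(0.55) − (-0.25)(-0.05)] = 0.0125
  C_13 = (0.00)(-0.10) − (0.90)(-0.05) = 0.0450
  C_21 = −[(-0.30)(0.55) − (-0.10)(-0.10)] = 0.1750
  C_22 = (0.60)(0.55) − (-0.10)(-0.05) = 0.3250
  C_23 = −[(0.60)(-0.10) − (-0.30)(-0.05)] = 0.0750
  C_31 = (-0.30)(-0.25) − (-0.10)(0.90) = 0.1650
  C_32 = −[(0.60)(-0.25) − (-0.10)(0.00)] = 0.1500
  C_33 = (0.60)(0.90) − (-0.30)(0.00) = 0.5400
det(I−A) = Σ_j (I−A)_1j·C_1j = (0.60)(0.4700) + (-0.30)(0.0125) + (-0.10)(0.0450) = 0.27375
adj(I−A) = Cᵀ =
  [ 0.4700   0.1750   0.1650]
  [ 0.0125   0.3250   0.1500]
  [ 0.0450   0.0750   0.5400]
(I − A)⁻¹ = adj(I−A) / det(I−A) ≈
  [   1.7169     0.6393     0.6027]
  [   0.0457     1.1872     0.5479]
  [   0.1644     0.2740     1.9726]
First solve x = (I − A)⁻¹ d = adj(I−A)·d / det(I−A); in particular x_3 = (0.0450·40 + 0.0750·220 + 0.5400·60) / 0.27375 = 50.70 / 0.27375 ≈ 185.205.
Intermediate flow from 1 to 3: z_13 = a_13 · x_3 = 0.10 × 50.70 / 0.27375 = 5.07 / 0.27375 ≈ 18.5.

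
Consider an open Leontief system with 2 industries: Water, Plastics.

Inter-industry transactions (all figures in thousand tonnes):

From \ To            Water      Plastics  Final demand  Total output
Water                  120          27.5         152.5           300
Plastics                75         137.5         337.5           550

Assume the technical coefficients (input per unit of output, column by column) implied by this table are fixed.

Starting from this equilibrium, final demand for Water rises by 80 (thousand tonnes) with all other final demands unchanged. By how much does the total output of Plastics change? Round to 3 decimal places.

Δx_P = 45.714

Technical coefficients a_ij = z_ij / X_j:
  a_WW = 120/300 = 0.40, a_PW = 75/300 = 0.25
  a_WP = 27.5/550 = 0.05, a_PP = 137.5/550 = 0.25
I − A =
  [   0.60    -0.05]
  [  -0.25     0.75]
det(I−A) = (0.60)(0.75) − (-0.05)(-0.25) = 0.4375
adj(I−A) = [[0.75, 0.05], [0.25, 0.60]]
(I − A)⁻¹ = adj(I−A) / det(I−A) ≈
  [   1.7143     0.1143]
  [   0.5714     1.3714]
Δx = (I − A)⁻¹ Δd with Δd having +80 in the Water component and 0 elsewhere.
So Δx_P = L_PW · (+80), where L_PW = adj(I−A)_PW / det(I−A) = 0.25 / 0.4375.
Δx_P = 0.25 × (+80) / 0.4375 = 20.00 / 0.4375 ≈ 45.714.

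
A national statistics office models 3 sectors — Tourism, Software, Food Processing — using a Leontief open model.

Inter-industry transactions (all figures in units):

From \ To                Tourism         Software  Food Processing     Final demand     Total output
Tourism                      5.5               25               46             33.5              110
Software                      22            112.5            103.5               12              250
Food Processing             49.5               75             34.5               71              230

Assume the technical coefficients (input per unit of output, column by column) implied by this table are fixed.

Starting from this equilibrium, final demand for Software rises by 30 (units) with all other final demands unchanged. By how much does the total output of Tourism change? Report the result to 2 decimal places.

Δx_T = 20.03

Technical coefficients a_ij = z_ij / X_j:
  a_TT = 5.5/110 = 0.05, a_ST = 22/110 = 0.20, a_FT = 49.5/110 = 0.45
  a_TS = 25/250 = 0.10, a_SS = 112.5/250 = 0.45, a_FS = 75/250 = 0.30
  a_TF = 46/230 = 0.20, a_SF = 103.5/230 = 0.45, a_FF = 34.5/230 = 0.15
I − A =
  [   0.95    -0.10    -0.20]
  [  -0.20     0.55    -0.45]
  [  -0.45    -0.30     0.85]
Cofactors of I−A, C_ij = (−1)^(i+j)·(minor ij) (rows/columns in the sector order above):
  C_11 = (0.55)(0.85) − (-0.45)(-0.30) = 0.3325
  C_12 = −[(-0.20)(0.85) − (-0.45)(-0.45)] = 0.3725
  C_13 = (-0.20)(-0.30) − (0.55)(-0.45) = 0.3075
  C_21 = −[(-0.10)(0.85) − (-0.20)(-0.30)] = 0.1450
  C_22 = (0.95)(0.85) − (-0.20)(-0.45) = 0.7175
  C_23 = −[(0.95)(-0.30) − (-0.10)(-0.45)] = 0.3300
  C_31 = (-0.10)(-0.45) − (-0.20)(0.55) = 0.1550
  C_32 = −[(0.95)(-0.45) − (-0.20)(-0.20)] = 0.4675
  C_33 = (0.95)(0.55) − (-0.10)(-0.20) = 0.5025
det(I−A) = Σ_j (I−A)_1j·C_1j = (0.95)(0.3325) + (-0.10)(0.3725) + (-0.20)(0.3075) = 0.217125
adj(I−A) = Cᵀ =
  [ 0.3325   0.1450   0.1550]
  [ 0.3725   0.7175   0.4675]
  [ 0.3075   0.3300   0.5025]
(I − A)⁻¹ = adj(I−A) / det(I−A) ≈
  [   1.5314     0.6678     0.7139]
  [   1.7156     3.3045     2.1531]
  [   1.4162     1.5199     2.3143]
Δx = (I − A)⁻¹ Δd with Δd having +30 in the Software component and 0 elsewhere.
So Δx_T = L_TS · (+30), where L_TS = adj(I−A)_TS / det(I−A) = 0.1450 / 0.217125.
Δx_T = 0.1450 × (+30) / 0.217125 = 4.35 / 0.217125 ≈ 20.03.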